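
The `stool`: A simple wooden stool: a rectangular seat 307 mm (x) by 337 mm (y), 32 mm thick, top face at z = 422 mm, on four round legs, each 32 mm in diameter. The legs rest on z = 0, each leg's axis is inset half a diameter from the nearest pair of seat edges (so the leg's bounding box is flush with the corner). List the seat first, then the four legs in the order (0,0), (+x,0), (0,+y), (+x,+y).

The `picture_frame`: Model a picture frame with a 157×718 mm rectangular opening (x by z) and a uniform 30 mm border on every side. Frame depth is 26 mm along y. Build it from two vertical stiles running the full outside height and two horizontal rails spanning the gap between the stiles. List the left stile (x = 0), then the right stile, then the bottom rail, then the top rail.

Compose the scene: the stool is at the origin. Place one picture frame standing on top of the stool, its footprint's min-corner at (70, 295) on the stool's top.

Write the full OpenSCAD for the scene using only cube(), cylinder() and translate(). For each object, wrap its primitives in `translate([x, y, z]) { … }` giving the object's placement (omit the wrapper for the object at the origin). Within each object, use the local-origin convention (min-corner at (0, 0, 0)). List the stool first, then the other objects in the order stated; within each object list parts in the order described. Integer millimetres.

translate([0, 0, 390]) cube([307, 337, 32]);
translate([16, 16, 0]) cylinder(h = 390, r = 16);
translate([291, 16, 0]) cylinder(h = 390, r = 16);
translate([16, 321, 0]) cylinder(h = 390, r = 16);
translate([291, 321, 0]) cylinder(h = 390, r = 16);
translate([70, 295, 422]) {
  cube([30, 26, 778]);
  translate([187, 0, 0]) cube([30, 26, 778]);
  translate([30, 0, 0]) cube([157, 26, 30]);
  translate([30, 0, 748]) cube([157, 26, 30]);
}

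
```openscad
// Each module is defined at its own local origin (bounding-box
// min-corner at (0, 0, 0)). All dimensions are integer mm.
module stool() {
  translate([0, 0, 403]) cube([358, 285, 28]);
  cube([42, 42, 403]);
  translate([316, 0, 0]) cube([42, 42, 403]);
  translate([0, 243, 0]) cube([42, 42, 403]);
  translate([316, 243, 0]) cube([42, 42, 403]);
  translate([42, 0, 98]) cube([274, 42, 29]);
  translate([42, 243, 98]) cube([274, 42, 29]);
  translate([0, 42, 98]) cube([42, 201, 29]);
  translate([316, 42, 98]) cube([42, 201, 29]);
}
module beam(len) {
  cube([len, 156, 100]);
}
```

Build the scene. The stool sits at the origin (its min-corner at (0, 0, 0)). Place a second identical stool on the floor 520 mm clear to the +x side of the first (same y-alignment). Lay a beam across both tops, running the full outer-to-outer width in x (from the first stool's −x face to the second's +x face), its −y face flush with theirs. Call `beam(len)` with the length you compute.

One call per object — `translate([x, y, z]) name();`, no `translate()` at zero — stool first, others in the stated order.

stool();
translate([878, 0, 0]) stool();
translate([0, 0, 431]) beam(1236);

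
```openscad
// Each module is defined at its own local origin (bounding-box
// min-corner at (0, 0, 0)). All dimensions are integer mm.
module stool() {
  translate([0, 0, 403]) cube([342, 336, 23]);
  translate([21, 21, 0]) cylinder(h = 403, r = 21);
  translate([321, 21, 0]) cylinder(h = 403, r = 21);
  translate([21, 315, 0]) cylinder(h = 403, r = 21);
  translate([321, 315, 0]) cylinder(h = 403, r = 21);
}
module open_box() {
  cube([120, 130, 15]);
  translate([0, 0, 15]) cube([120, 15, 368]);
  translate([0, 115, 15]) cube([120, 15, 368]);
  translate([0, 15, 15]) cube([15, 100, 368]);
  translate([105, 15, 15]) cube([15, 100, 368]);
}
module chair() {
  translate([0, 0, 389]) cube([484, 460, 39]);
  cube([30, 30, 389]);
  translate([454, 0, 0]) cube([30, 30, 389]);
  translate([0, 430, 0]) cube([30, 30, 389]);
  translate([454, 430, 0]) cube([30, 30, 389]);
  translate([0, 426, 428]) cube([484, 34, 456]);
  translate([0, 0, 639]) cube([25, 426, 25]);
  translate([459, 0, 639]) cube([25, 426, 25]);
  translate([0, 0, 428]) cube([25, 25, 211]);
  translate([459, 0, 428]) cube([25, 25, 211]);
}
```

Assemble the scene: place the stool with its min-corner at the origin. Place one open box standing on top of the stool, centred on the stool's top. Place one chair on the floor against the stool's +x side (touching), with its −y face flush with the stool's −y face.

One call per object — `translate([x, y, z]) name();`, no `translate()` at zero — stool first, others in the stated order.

stool();
translate([111, 103, 426]) open_box();
translate([342, 0, 0]) chair();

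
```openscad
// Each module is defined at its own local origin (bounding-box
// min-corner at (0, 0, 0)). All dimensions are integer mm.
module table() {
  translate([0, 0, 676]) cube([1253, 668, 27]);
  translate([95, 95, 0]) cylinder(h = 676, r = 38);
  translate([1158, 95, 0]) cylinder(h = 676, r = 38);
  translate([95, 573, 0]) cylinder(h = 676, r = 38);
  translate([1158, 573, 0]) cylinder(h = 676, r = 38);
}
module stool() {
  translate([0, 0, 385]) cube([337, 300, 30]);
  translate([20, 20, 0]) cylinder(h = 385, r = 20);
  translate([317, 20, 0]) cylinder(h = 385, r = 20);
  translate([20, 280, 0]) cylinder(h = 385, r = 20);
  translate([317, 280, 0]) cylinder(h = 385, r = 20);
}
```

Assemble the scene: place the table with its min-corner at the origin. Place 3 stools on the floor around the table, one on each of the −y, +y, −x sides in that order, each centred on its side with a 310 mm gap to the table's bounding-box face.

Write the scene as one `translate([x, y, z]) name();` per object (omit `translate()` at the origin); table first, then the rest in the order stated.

table();
translate([458, -610, 0]) stool();
translate([458, 978, 0]) stool();
translate([-647, 184, 0]) stool();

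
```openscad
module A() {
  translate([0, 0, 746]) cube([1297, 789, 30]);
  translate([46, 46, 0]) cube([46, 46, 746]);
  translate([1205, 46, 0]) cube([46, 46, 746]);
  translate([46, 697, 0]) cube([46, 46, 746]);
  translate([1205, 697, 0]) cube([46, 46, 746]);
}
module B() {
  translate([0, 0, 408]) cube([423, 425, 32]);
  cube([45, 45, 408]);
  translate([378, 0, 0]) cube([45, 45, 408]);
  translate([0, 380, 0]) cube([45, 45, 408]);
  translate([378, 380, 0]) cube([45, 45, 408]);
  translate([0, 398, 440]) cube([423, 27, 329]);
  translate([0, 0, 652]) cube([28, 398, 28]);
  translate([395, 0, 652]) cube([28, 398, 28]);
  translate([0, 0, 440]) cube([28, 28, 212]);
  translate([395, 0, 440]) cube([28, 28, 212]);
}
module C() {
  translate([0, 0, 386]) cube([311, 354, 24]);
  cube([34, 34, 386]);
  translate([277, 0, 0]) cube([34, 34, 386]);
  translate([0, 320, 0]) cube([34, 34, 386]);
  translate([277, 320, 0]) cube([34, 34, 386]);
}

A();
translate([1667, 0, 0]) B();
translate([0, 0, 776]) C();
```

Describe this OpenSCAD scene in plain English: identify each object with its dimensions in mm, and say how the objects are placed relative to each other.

A is a table: top 1297 mm (x) × 789 mm (y), 30 mm thick, upper face at z = 776 mm, on four 46×46 mm square legs, each inset 46 mm from the nearest pair of top edges, running from z = 0 to the bottom of the top.

B is a chair. The seat is a 423×425×32 mm slab with its top at z = 440 mm, on four 45×45 mm corner legs (flush with the seat edges, standing on z = 0). A flat backrest 27 mm thick, 329 mm tall, spans the full seat width and rises from the seat top along its +y edge, rear face flush with the rear of the seat. Two armrests of 28×28 mm section run along each side from the seat's front edge to the front of the backrest, top faces 240 mm above the seat top and outer faces flush with the seat's x-edges; a 28×28 mm post under the front of each armrest stands on the seat at the front corner.

C is a simple wooden stool: a rectangular seat 311 mm (x) by 354 mm (y), 24 mm thick, top face at z = 410 mm, on four square legs, each 34×34 mm in cross-section. The legs rest on z = 0, each flush with a corner of the seat.

The chair is on the floor beside the table on its +x side. The stool is on top of the table.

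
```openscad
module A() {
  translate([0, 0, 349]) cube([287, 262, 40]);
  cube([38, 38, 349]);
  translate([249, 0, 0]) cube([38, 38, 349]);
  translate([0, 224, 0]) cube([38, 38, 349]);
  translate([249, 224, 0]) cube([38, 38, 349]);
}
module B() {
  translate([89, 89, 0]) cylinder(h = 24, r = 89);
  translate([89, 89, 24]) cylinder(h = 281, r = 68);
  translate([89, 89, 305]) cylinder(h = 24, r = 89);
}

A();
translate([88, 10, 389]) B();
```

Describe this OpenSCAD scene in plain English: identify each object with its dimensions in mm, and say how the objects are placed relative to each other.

A is a four-legged stool. The seat is 287×262 mm, 40 mm thick, top at z = 389 mm. It stands on four square legs, each 38×38 mm in cross-section, from z = 0 to the seat underside, each flush with a corner of the seat.

B is a spool: two coaxial disc flanges of radius 89 mm and thickness 24 mm, joined by a core cylinder of radius 68 mm and height 281 mm. The lower flange rests on z = 0 and the three cylinders share a vertical axis.

The spool is on top of the stool.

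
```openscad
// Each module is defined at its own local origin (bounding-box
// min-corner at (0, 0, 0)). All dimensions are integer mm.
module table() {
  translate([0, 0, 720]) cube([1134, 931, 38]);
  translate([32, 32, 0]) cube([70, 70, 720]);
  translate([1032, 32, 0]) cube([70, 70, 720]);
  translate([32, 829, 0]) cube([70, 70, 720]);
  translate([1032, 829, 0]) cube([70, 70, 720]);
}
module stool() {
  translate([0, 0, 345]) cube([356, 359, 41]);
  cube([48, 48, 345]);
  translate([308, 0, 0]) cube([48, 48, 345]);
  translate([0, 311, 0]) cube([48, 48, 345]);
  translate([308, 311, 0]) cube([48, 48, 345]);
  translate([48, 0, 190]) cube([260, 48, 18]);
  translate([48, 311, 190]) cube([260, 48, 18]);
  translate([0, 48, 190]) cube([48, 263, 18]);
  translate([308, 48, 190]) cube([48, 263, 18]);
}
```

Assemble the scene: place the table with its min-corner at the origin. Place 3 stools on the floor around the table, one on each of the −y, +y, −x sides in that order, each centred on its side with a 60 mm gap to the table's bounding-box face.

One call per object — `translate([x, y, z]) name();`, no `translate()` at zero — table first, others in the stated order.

table();
translate([389, -419, 0]) stool();
translate([389, 991, 0]) stool();
translate([-416, 286, 0]) stool();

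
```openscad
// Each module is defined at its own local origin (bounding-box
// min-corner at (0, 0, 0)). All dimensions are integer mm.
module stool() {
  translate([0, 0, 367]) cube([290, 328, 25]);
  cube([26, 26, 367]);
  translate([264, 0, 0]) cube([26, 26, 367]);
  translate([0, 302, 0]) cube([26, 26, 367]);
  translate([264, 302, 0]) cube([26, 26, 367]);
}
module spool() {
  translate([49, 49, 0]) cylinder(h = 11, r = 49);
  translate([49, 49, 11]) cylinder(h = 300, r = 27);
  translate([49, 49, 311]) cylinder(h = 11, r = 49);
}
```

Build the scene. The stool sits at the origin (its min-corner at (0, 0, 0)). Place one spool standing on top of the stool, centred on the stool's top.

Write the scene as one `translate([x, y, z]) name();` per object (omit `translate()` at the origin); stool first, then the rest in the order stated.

stool();
translate([96, 115, 392]) spool();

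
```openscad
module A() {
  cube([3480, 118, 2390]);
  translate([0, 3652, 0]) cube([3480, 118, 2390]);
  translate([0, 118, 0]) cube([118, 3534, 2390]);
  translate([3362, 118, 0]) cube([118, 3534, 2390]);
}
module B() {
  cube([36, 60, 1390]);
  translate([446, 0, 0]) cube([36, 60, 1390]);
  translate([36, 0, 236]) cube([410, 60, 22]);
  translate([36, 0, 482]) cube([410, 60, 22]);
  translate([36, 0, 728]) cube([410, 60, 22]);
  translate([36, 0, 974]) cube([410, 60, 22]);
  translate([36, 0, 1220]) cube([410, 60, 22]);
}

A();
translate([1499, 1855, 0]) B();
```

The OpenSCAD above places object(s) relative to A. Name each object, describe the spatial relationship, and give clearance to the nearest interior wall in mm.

A is a house frame. B is a ladder. The ladder sits inside the house frame, centred. The clearance to the nearest interior wall is 1381 mm.

Clearances: x = 1381, y = 1737; minimum 1381 mm.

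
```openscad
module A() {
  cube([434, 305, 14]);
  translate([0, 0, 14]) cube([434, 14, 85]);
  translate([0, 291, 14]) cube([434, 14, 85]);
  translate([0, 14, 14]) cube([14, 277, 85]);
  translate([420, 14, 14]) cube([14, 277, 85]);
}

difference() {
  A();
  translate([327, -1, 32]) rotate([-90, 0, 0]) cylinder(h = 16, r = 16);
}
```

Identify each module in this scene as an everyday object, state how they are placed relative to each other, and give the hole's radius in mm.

The subtracted cylinder has r = 16 mm.

A is an open box. The open box has a circular hole through its front wall. The hole's radius is 16 mm.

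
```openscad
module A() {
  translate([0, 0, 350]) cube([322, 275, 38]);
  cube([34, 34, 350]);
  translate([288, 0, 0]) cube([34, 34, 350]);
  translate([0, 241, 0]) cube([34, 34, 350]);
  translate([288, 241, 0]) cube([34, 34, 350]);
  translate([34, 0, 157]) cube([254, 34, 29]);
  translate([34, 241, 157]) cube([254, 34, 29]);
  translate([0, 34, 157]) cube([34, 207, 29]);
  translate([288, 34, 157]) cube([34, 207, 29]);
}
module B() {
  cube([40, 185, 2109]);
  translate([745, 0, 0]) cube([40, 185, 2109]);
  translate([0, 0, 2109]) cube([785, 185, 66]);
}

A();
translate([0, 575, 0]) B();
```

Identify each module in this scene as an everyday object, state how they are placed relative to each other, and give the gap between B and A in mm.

The door frame's nearest face is 300 mm from the stool's +y face.

A is a stool. B is a door frame. The door frame is on the floor beside the stool on its +y side. The gap between the door frame and the stool is 300 mm.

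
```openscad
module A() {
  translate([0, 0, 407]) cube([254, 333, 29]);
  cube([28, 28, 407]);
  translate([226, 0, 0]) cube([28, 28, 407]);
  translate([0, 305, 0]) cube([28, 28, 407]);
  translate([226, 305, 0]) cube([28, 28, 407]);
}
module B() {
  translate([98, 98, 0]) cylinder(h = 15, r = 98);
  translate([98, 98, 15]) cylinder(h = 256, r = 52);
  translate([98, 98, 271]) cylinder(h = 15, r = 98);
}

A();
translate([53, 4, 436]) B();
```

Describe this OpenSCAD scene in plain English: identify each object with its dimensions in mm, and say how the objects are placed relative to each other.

A is a four-legged stool. The seat is a 254×333×29 mm slab whose top surface is at z = 436 mm; four square legs, each 28×28 mm in cross-section, run from the floor (z = 0) to the underside of the seat, each flush with a corner of the seat.

B is a spool: two coaxial disc flanges of radius 98 mm and thickness 15 mm, joined by a core cylinder of radius 52 mm and height 256 mm. The lower flange rests on z = 0 and the three cylinders share a vertical axis.

The spool is on top of the stool.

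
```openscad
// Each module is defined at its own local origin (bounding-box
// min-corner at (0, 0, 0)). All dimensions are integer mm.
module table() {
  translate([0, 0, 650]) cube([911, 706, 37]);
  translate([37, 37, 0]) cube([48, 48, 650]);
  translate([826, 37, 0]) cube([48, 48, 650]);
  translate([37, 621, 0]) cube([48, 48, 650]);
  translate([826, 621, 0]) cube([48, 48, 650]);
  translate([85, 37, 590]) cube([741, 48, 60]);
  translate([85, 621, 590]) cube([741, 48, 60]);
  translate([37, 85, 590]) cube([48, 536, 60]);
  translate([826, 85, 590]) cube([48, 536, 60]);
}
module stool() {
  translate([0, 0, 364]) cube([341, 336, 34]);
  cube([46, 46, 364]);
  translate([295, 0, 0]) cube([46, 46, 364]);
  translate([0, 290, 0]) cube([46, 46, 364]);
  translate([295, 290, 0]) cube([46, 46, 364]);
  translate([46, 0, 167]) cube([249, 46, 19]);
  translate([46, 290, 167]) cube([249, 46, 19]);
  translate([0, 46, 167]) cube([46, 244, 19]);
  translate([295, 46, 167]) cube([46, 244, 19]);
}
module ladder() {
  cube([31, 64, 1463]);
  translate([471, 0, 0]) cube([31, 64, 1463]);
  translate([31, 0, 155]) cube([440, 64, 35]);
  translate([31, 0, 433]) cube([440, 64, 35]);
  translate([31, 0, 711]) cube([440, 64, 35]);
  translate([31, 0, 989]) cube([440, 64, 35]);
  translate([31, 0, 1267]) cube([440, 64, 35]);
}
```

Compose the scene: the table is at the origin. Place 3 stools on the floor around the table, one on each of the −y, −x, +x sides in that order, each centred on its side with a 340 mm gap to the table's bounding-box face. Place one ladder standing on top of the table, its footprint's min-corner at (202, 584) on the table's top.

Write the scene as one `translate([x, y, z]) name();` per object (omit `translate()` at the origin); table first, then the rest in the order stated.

table();
translate([285, -676, 0]) stool();
translate([-681, 185, 0]) stool();
translate([1251, 185, 0]) stool();
translate([202, 584, 687]) ladder();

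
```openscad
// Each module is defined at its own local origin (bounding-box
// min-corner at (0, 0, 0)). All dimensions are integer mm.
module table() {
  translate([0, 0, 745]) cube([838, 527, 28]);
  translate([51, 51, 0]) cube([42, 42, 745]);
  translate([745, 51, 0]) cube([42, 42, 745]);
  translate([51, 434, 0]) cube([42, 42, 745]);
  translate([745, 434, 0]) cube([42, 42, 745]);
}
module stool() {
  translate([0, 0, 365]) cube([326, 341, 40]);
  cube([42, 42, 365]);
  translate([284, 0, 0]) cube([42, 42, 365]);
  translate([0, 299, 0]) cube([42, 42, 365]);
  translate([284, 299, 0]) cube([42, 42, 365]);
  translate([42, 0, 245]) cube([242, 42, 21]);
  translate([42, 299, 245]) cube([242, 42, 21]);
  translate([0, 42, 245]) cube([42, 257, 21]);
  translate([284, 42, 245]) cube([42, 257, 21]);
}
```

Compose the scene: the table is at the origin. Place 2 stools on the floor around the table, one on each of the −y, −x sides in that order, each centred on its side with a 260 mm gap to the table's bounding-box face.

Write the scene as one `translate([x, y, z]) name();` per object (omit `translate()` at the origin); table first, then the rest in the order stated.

table();
translate([256, -601, 0]) stool();
translate([-586, 93, 0]) stool();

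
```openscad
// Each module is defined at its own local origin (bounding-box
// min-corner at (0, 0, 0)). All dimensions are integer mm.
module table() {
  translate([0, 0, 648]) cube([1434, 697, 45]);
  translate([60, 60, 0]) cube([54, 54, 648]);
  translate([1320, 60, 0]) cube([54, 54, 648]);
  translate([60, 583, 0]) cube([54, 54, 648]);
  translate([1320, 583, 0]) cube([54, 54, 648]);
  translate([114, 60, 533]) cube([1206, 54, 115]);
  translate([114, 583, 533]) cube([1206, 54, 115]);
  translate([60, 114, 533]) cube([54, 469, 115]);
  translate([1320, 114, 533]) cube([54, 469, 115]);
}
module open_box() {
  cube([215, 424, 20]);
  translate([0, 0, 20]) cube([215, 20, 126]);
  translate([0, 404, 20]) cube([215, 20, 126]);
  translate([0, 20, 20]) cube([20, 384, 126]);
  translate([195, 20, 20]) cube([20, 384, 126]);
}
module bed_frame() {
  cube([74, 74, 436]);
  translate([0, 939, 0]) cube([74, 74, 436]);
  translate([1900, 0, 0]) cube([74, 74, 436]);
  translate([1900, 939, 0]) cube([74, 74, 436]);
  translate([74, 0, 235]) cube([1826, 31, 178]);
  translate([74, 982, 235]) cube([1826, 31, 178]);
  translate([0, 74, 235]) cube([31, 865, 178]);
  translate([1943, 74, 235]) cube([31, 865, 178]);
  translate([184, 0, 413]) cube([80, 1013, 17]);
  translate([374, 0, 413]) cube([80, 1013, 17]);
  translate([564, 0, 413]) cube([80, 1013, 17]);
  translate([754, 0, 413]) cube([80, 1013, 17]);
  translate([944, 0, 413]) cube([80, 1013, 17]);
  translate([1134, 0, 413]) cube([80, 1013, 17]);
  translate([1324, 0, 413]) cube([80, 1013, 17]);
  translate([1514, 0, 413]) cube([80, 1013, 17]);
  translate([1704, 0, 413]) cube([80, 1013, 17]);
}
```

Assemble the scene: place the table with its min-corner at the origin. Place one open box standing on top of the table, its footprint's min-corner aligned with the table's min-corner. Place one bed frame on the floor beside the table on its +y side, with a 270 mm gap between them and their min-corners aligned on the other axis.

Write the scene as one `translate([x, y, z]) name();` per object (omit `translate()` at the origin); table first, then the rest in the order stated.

table();
translate([0, 0, 693]) open_box();
translate([0, 967, 0]) bed_frame();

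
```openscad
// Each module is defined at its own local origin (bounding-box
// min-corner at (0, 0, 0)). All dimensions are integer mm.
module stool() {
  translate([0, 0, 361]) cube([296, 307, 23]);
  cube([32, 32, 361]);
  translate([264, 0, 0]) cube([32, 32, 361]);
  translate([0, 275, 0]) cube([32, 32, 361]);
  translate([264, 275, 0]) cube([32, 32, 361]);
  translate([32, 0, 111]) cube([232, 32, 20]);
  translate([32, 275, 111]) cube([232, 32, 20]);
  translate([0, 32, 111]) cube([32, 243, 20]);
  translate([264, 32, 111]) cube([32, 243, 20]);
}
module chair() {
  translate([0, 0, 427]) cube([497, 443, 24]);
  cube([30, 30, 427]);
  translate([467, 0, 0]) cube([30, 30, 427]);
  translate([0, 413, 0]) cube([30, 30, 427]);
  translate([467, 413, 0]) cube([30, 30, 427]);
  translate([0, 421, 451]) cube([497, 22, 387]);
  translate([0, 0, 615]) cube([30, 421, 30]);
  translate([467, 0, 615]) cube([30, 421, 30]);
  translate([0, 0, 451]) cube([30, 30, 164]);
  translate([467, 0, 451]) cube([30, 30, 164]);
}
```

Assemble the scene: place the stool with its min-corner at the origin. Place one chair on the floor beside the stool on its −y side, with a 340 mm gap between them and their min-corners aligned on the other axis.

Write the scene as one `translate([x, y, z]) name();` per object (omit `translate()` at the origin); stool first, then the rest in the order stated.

stool();
translate([0, -783, 0]) chair();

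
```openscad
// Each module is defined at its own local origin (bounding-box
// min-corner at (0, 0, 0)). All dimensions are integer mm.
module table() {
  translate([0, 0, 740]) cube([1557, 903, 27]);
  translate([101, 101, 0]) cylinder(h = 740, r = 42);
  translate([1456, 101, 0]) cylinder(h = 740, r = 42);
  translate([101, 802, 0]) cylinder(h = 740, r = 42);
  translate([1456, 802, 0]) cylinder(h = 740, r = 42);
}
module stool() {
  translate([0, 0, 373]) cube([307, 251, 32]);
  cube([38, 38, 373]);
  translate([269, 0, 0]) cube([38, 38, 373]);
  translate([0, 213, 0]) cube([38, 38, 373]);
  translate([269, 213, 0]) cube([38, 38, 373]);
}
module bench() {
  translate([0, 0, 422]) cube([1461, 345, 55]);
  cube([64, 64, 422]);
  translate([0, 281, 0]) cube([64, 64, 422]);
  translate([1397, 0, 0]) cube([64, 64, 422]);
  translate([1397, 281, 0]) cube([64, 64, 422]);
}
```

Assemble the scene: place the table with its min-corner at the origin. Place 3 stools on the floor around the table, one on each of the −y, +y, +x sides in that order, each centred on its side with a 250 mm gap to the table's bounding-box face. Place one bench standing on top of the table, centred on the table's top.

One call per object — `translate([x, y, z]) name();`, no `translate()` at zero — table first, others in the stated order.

table();
translate([625, -501, 0]) stool();
translate([625, 1153, 0]) stool();
translate([1807, 326, 0]) stool();
translate([48, 279, 767]) bench();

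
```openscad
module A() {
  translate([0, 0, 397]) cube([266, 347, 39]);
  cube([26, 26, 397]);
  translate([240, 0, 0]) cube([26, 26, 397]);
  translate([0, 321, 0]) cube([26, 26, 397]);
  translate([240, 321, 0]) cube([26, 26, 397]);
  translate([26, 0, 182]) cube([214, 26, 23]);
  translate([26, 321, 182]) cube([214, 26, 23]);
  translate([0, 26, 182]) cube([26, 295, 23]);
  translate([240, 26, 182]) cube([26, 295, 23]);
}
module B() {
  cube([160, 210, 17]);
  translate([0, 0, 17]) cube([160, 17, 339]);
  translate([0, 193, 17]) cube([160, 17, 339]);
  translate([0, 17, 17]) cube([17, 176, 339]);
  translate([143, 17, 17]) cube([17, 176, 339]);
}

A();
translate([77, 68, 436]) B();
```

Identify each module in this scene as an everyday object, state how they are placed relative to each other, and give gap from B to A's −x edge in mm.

A is a stool. B is an open box. The open box is on top of the stool. The gap from the open box to the stool's −x edge is 77 mm.

The open box's min-x is at 77; the stool's min-x is 0; gap = 77 mm.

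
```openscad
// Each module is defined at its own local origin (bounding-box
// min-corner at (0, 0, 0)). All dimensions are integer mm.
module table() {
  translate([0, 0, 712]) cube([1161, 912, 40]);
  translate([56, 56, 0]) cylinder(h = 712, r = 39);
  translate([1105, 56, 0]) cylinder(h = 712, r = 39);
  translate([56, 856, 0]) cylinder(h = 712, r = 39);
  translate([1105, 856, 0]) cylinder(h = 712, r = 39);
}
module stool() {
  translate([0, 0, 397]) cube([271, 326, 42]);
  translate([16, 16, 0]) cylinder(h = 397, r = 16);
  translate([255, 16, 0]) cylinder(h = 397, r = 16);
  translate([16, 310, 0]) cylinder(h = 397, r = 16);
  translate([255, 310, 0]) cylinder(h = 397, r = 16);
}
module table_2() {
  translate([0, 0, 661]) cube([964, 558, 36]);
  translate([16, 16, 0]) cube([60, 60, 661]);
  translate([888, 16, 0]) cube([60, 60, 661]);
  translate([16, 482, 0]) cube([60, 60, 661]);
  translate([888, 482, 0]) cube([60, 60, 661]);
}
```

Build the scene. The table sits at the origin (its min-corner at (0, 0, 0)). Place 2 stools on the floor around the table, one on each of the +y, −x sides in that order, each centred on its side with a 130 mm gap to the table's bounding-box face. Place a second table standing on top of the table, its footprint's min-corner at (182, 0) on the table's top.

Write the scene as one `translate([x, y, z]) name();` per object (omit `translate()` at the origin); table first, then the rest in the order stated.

table();
translate([445, 1042, 0]) stool();
translate([-401, 293, 0]) stool();
translate([182, 0, 752]) table_2();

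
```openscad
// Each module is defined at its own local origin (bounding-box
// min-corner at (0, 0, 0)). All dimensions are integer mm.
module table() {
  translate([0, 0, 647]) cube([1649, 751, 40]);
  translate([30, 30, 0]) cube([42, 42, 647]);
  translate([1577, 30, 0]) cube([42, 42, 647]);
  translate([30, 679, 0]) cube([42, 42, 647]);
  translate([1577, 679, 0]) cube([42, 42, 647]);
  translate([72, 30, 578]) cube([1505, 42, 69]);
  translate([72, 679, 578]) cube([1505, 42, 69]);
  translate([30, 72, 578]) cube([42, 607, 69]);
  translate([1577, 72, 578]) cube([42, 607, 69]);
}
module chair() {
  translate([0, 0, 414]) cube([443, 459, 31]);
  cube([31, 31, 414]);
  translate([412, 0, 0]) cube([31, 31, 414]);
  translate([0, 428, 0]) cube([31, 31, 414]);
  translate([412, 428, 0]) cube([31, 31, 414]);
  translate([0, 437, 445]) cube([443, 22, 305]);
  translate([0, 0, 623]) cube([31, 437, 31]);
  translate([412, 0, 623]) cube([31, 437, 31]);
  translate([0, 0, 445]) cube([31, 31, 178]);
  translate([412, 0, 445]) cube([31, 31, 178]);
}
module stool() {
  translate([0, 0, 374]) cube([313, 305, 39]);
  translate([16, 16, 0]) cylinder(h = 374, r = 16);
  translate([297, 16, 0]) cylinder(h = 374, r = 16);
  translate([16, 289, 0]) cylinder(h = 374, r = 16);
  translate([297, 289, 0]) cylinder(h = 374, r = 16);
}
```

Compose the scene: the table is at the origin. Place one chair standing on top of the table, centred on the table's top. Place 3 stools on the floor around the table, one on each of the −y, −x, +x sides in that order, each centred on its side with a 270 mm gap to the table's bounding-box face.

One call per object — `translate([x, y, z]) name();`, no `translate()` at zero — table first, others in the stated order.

table();
translate([603, 146, 687]) chair();
translate([668, -575, 0]) stool();
translate([-583, 223, 0]) stool();
translate([1919, 223, 0]) stool();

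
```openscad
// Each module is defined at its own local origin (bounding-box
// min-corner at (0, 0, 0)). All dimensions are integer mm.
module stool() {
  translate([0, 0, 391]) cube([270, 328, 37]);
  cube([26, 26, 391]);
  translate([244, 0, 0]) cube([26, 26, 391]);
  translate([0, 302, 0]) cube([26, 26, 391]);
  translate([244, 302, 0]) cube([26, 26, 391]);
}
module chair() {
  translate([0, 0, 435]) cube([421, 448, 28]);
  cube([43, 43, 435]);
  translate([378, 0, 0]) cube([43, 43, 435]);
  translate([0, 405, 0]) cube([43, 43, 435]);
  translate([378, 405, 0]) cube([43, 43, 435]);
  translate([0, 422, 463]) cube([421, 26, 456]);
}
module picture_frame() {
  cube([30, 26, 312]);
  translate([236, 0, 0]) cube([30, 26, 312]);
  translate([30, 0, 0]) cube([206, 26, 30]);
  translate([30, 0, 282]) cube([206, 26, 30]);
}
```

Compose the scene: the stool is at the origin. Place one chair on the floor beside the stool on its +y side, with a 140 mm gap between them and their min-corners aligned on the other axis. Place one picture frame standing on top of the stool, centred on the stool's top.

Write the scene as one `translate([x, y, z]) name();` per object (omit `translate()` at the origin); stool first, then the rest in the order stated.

stool();
translate([0, 468, 0]) chair();
translate([2, 151, 428]) picture_frame();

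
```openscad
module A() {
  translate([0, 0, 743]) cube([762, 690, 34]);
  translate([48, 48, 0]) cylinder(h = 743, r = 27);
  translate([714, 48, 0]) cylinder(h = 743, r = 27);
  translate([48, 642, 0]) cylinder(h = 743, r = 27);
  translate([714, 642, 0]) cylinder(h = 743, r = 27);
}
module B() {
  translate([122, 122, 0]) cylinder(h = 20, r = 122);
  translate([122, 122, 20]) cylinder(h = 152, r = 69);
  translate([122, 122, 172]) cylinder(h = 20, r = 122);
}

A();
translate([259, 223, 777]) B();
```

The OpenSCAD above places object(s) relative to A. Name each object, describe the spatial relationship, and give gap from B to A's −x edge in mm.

The spool's min-x is at 259; the table's min-x is 0; gap = 259 mm.

A is a table. B is a spool. The spool is on top of the table, centred. The gap from the spool to the table's −x edge is 259 mm.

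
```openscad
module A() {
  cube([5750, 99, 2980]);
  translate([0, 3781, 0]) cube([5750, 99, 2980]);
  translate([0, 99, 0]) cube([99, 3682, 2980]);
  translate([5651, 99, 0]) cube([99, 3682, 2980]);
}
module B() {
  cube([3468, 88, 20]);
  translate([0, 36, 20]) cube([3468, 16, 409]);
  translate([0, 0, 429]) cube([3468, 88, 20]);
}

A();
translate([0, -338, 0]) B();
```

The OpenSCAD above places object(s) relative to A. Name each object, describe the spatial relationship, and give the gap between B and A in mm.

A is a house frame. B is an I-beam. The I-beam is on the floor beside the house frame on its −y side. The gap between the I-beam and the house frame is 250 mm.

The I-beam's nearest face is 250 mm from the house frame's −y face.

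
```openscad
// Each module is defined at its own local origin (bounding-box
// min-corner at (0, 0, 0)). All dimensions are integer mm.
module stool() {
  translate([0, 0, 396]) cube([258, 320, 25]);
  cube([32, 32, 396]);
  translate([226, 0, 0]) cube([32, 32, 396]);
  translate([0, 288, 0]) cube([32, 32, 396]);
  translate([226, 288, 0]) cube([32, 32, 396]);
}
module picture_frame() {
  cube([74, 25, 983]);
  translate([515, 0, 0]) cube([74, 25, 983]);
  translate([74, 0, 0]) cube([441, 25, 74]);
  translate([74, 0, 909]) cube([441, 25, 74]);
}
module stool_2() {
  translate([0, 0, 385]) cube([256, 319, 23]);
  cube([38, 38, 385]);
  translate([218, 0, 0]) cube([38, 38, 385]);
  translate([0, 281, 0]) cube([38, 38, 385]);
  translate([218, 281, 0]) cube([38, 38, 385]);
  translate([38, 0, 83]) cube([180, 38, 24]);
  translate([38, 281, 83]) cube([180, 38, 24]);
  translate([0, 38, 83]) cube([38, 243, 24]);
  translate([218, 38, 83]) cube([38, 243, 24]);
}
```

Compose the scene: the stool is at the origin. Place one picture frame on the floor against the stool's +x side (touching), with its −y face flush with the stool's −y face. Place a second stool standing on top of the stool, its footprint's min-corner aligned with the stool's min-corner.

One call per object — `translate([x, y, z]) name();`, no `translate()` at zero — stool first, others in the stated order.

stool();
translate([258, 0, 0]) picture_frame();
translate([0, 0, 421]) stool_2();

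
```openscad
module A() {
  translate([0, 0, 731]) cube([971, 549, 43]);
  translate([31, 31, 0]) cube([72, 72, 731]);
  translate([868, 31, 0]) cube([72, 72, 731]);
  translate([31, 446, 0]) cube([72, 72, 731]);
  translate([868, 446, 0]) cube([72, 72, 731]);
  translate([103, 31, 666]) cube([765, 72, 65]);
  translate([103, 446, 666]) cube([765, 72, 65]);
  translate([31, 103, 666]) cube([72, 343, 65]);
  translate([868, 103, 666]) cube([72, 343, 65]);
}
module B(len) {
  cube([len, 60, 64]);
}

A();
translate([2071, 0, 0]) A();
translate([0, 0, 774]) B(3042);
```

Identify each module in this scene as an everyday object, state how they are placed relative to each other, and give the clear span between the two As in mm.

A is a table. B is a beam. A beam spans the tops of two tables. The clear span between the two tables is 1100 mm.

Second table starts at x = 2071; first ends at x = 971; clear span = 2071 − 971 = 1100 mm.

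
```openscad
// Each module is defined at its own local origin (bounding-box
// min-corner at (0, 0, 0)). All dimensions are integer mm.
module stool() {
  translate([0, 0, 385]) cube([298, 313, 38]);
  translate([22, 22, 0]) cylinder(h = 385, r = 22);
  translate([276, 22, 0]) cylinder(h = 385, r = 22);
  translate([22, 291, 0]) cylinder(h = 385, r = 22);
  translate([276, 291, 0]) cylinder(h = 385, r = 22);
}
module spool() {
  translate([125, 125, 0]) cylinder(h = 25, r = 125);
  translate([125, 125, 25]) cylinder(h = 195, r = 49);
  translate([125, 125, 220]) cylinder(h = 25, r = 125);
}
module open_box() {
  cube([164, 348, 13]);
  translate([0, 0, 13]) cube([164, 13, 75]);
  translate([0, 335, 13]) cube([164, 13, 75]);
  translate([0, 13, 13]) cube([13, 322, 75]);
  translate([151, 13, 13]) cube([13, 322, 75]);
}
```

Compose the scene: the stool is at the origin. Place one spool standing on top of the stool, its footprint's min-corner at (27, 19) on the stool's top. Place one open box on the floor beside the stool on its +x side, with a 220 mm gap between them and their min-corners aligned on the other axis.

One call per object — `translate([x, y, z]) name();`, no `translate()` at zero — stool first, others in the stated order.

stool();
translate([27, 19, 423]) spool();
translate([518, 0, 0]) open_box();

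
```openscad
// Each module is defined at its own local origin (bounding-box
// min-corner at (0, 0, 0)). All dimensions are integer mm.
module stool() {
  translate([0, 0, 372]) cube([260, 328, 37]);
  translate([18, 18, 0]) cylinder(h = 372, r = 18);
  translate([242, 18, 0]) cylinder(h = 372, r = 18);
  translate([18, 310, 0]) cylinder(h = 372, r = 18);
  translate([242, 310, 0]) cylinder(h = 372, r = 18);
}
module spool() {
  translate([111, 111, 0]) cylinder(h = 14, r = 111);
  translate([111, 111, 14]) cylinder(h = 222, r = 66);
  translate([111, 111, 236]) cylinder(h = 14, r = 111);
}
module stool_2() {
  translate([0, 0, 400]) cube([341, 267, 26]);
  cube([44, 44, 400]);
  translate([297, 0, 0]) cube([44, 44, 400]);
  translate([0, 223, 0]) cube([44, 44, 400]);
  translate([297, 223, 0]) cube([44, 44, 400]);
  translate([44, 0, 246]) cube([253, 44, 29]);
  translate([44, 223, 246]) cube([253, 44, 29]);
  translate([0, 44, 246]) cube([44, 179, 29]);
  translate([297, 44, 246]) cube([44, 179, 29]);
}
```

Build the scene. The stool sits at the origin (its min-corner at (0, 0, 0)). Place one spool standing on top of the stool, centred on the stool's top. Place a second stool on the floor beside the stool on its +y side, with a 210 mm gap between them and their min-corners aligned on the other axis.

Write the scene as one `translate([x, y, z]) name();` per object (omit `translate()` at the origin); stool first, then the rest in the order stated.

stool();
translate([19, 53, 409]) spool();
translate([0, 538, 0]) stool_2();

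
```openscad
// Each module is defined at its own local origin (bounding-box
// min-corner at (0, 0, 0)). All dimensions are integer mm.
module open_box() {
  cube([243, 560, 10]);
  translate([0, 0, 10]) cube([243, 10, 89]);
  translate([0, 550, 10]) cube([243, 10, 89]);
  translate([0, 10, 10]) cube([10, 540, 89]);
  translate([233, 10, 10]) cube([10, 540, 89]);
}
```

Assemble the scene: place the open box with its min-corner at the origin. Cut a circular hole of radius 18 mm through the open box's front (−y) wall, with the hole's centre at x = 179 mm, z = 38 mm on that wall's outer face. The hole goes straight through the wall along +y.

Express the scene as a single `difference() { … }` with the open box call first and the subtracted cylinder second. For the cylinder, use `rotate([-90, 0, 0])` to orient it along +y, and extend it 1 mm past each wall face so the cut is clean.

difference() {
  open_box();
  translate([179, -1, 38]) rotate([-90, 0, 0]) cylinder(h = 12, r = 18);
}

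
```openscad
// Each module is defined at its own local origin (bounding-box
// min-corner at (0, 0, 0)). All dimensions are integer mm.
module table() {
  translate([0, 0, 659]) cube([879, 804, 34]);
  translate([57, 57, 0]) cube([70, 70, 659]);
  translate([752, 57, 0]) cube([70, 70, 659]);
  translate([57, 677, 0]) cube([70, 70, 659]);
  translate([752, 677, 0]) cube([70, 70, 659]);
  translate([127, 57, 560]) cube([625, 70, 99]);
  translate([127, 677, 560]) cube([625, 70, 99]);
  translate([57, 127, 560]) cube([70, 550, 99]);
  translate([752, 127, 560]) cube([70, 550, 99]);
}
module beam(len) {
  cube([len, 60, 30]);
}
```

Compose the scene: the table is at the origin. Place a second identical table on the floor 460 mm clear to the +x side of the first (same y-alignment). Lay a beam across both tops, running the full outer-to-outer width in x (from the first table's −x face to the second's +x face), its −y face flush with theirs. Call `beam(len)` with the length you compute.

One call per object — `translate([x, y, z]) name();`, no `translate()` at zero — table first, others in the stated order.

table();
translate([1339, 0, 0]) table();
translate([0, 0, 693]) beam(2218);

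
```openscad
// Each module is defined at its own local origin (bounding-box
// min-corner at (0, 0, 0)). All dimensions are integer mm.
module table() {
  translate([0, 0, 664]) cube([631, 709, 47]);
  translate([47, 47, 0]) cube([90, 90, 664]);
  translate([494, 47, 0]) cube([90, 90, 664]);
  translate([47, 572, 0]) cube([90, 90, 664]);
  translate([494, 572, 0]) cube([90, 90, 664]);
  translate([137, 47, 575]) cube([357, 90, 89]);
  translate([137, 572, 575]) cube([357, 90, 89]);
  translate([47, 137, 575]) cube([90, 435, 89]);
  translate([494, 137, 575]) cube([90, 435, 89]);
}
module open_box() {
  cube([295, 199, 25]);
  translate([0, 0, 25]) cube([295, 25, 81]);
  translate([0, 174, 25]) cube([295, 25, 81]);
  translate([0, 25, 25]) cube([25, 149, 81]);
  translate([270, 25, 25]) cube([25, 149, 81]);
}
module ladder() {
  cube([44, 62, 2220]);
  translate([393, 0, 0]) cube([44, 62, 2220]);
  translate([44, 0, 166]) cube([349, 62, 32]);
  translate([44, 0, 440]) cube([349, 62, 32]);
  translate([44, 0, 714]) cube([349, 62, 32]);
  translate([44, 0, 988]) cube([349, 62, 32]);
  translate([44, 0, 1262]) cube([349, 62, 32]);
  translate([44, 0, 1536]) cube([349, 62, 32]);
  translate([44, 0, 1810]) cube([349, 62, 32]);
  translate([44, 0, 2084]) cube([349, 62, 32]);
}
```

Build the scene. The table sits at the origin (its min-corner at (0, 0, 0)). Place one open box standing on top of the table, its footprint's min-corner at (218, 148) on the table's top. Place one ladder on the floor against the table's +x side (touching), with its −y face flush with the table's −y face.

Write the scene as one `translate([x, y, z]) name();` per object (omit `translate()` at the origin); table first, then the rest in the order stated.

table();
translate([218, 148, 711]) open_box();
translate([631, 0, 0]) ladder();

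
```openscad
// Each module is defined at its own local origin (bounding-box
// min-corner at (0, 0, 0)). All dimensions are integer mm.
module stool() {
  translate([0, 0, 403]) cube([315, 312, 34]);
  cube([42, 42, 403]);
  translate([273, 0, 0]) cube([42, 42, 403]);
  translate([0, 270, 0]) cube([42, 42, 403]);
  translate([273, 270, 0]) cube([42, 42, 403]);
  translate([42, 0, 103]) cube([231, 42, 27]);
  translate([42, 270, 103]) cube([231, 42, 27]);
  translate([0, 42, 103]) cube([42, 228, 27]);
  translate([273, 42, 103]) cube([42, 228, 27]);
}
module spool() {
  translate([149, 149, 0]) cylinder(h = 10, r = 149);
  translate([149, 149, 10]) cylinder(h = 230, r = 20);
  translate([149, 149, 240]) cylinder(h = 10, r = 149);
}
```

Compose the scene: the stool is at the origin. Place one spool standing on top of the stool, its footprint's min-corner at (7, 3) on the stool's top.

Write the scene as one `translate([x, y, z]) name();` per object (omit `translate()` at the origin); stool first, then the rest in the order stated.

stool();
translate([7, 3, 437]) spool();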